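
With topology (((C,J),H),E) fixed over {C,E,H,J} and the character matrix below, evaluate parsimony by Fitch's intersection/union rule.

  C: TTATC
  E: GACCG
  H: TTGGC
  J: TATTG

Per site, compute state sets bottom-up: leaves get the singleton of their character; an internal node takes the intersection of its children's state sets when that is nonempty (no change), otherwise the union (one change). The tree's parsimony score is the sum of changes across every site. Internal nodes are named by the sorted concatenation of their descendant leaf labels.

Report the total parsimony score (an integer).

CJ@0: {T} ∩ {T} = {T} (intersection, +0)
CHJ@0: {T} ∩ {T} = {T} (intersection, +0)
CEHJ@0: {T} ∪ {G} = {G,T} (union, +1)
CJ@1: {T} ∪ {A} = {A,T} (union, +1)
CHJ@1: {A,T} ∩ {T} = {T} (intersection, +0)
CEHJ@1: {T} ∪ {A} = {A,T} (union, +1)
CJ@2: {A} ∪ {T} = {A,T} (union, +1)
CHJ@2: {A,T} ∪ {G} = {A,G,T} (union, +1)
CEHJ@2: {A,G,T} ∪ {C} = {A,C,G,T} (union, +1)
CJ@3: {T} ∩ {T} = {T} (intersection, +0)
CHJ@3: {T} ∪ {G} = {G,T} (union, +1)
CEHJ@3: {G,T} ∪ {C} = {C,G,T} (union, +1)
CJ@4: {C} ∪ {G} = {C,G} (union, +1)
CHJ@4: {C,G} ∩ {C} = {C} (intersection, +0)
CEHJ@4: {C} ∪ {G} = {C,G} (union, +1)
per-site changes: [1, 2, 3, 2, 2]; total = 10

10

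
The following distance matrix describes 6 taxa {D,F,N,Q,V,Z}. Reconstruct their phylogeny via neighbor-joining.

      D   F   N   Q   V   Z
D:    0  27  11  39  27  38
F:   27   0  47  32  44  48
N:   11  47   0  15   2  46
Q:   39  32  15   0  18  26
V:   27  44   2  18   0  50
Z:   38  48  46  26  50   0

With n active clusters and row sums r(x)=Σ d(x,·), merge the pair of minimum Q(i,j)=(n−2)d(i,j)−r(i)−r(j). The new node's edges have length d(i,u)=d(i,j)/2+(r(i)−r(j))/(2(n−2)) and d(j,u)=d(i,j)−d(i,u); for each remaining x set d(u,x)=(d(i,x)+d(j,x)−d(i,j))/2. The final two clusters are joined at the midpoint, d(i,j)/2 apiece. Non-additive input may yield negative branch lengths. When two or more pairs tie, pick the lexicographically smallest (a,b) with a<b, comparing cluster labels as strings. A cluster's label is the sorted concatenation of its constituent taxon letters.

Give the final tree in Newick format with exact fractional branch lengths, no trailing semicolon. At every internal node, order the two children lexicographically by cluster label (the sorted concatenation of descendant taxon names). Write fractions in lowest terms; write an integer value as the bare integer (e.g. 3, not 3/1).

step 1: merge (N,V) at d=2, Q=-254; branch lengths N→-3/2, V→7/2; new cluster NV
  updated: d(D,NV)=18, d(F,NV)=89/2, d(NV,Q)=31/2, d(NV,Z)=47
step 2: merge (Q,Z) at d=26, Q=-387/2; branch lengths Q→21/4, Z→83/4; new cluster QZ
  updated: d(D,QZ)=51/2, d(F,QZ)=27, d(NV,QZ)=73/4
step 3: merge (D,NV) at d=18, Q=-461/4; branch lengths D→103/16, NV→185/16; new cluster DNV
  updated: d(DNV,F)=107/4, d(DNV,QZ)=103/8
step 4: merge (DNV,F) at d=107/4, Q=-533/8; branch lengths DNV→101/16, F→327/16; new cluster DFNV
  updated: d(DFNV,QZ)=105/16
step 5: merge (DFNV,QZ) at d=105/16; branch lengths DFNV→105/32, QZ→105/32; new cluster DFNQVZ
final tree: (((D:103/16,(N:-3/2,V:7/2):185/16):101/16,F:327/16):105/32,(Q:21/4,Z:83/4):105/32)
total length: 1269/16

(((D:103/16,(N:-3/2,V:7/2):185/16):101/16,F:327/16):105/32,(Q:21/4,Z:83/4):105/32)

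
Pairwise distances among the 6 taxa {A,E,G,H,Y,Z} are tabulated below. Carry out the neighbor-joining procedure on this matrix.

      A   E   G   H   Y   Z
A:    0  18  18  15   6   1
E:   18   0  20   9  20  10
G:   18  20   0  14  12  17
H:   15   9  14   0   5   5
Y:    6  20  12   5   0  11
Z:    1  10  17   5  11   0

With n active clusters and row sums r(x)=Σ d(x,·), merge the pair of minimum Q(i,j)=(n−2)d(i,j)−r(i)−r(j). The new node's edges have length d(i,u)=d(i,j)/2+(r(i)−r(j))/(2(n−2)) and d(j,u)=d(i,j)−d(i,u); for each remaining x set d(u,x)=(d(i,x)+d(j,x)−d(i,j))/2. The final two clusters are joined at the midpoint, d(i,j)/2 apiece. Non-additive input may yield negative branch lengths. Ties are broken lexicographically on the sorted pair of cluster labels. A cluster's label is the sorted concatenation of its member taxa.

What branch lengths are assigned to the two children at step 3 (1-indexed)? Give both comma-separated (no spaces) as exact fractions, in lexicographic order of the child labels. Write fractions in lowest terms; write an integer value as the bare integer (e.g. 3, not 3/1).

iteration 1: select A,Z (d=1, Q=-98); attach at lengths (9/4, -5/4); label the merged cluster AZ
  updated: d(AZ,E)=27/2, d(AZ,G)=17, d(AZ,H)=19/2, d(AZ,Y)=8
iteration 2: select E,H (d=9, Q=-73); attach at lengths (26/3, 1/3); label the merged cluster EH
  updated: d(AZ,EH)=7, d(EH,G)=25/2, d(EH,Y)=8
iteration 3: select AZ,EH (d=7, Q=-91/2); attach at lengths (37/8, 19/8); label the merged cluster AEHZ
  updated: d(AEHZ,G)=45/4, d(AEHZ,Y)=9/2
iteration 4: select AEHZ,G (d=45/4, Q=-111/4); attach at lengths (15/8, 75/8); label the merged cluster AEGHZ
  updated: d(AEGHZ,Y)=21/8
iteration 5: select AEGHZ,Y (d=21/8); attach at lengths (21/16, 21/16); label the merged cluster AEGHYZ
final tree: ((((A:9/4,Z:-5/4):37/8,(E:26/3,H:1/3):19/8):15/8,G:75/8):21/16,Y:21/16)
total length: 247/8

37/8,19/8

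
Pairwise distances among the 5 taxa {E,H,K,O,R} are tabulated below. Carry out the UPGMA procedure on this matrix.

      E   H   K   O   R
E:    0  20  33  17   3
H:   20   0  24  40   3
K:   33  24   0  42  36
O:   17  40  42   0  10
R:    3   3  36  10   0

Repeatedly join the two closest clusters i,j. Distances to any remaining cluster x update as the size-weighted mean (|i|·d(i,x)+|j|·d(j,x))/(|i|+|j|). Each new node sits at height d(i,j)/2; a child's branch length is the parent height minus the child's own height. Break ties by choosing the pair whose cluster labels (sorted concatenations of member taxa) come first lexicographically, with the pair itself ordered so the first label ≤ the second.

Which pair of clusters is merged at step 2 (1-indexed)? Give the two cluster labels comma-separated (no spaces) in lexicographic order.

ER,H

iteration 1: select E,R (d=3); attach at lengths (3/2, 3/2); label the merged cluster ER
  updated: d(ER,H)=23/2, d(ER,K)=69/2, d(ER,O)=27/2
iteration 2: select ER,H (d=23/2); attach at lengths (17/4, 23/4); label the merged cluster EHR
  updated: d(EHR,K)=31, d(EHR,O)=67/3
iteration 3: select EHR,O (d=67/3); attach at lengths (65/12, 67/6); label the merged cluster EHOR
  updated: d(EHOR,K)=135/4
iteration 4: select EHOR,K (d=135/4); attach at lengths (137/24, 135/8); label the merged cluster EHKOR
final tree: ((((E:3/2,R:3/2):17/4,H:23/4):65/12,O:67/6):137/24,K:135/8)
total length: 313/6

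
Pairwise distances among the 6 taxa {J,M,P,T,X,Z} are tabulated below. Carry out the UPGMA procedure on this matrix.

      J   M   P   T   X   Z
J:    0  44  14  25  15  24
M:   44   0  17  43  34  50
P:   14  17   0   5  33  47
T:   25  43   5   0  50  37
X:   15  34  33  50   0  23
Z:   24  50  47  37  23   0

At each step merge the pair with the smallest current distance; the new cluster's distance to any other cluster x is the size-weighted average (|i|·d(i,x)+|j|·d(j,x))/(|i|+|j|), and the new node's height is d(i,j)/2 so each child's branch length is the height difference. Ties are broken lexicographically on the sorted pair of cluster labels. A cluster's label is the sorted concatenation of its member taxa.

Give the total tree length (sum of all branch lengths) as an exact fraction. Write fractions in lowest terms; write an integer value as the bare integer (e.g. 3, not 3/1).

2659/36

step 1: merge (P,T) at d=5; branch lengths P→5/2, T→5/2; new cluster PT
  updated: d(J,PT)=39/2, d(M,PT)=30, d(PT,X)=83/2, d(PT,Z)=42
step 2: merge (J,X) at d=15; branch lengths J→15/2, X→15/2; new cluster JX
  updated: d(JX,M)=39, d(JX,PT)=61/2, d(JX,Z)=47/2
step 3: merge (JX,Z) at d=47/2; branch lengths JX→17/4, Z→47/4; new cluster JXZ
  updated: d(JXZ,M)=128/3, d(JXZ,PT)=103/3
step 4: merge (M,PT) at d=30; branch lengths M→15, PT→25/2; new cluster MPT
  updated: d(JXZ,MPT)=334/9
step 5: merge (JXZ,MPT) at d=334/9; branch lengths JXZ→245/36, MPT→32/9; new cluster JMPTXZ
final tree: (((J:15/2,X:15/2):17/4,Z:47/4):245/36,(M:15,(P:5/2,T:5/2):25/2):32/9)
total length: 2659/36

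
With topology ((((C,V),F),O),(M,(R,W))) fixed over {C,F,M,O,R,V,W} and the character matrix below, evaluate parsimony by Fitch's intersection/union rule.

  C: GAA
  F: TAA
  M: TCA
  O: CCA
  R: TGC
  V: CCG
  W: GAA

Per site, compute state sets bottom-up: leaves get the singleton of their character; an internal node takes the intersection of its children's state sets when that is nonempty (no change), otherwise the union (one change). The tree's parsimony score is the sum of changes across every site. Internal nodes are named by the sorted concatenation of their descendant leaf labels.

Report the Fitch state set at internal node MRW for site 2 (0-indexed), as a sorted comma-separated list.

A

CV@0: {G} ∪ {C} = {C,G} (union, +1)
CFV@0: {C,G} ∪ {T} = {C,G,T} (union, +1)
CFOV@0: {C,G,T} ∩ {C} = {C} (intersection, +0)
RW@0: {T} ∪ {G} = {G,T} (union, +1)
MRW@0: {T} ∩ {G,T} = {T} (intersection, +0)
CFMORVW@0: {C} ∪ {T} = {C,T} (union, +1)
CV@1: {A} ∪ {C} = {A,C} (union, +1)
CFV@1: {A,C} ∩ {A} = {A} (intersection, +0)
CFOV@1: {A} ∪ {C} = {A,C} (union, +1)
RW@1: {G} ∪ {A} = {A,G} (union, +1)
MRW@1: {C} ∪ {A,G} = {A,C,G} (union, +1)
CFMORVW@1: {A,C} ∩ {A,C,G} = {A,C} (intersection, +0)
CV@2: {A} ∪ {G} = {A,G} (union, +1)
CFV@2: {A,G} ∩ {A} = {A} (intersection, +0)
CFOV@2: {A} ∩ {A} = {A} (intersection, +0)
RW@2: {C} ∪ {A} = {A,C} (union, +1)
MRW@2: {A} ∩ {A,C} = {A} (intersection, +0)
CFMORVW@2: {A} ∩ {A} = {A} (intersection, +0)
per-site changes: [4, 4, 2]; total = 10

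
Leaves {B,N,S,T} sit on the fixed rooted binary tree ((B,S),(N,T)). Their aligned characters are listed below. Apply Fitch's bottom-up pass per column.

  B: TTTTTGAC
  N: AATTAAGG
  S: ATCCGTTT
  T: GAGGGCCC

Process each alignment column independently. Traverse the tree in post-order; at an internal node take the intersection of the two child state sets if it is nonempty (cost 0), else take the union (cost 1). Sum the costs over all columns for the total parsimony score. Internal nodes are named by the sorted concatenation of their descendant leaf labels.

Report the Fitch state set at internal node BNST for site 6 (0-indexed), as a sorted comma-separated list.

BS@0: {T} ∪ {A} = {A,T} (union, +1)
NT@0: {A} ∪ {G} = {A,G} (union, +1)
BNST@0: {A,T} ∩ {A,G} = {A} (intersection, +0)
BS@1: {T} ∩ {T} = {T} (intersection, +0)
NT@1: {A} ∩ {A} = {A} (intersection, +0)
BNST@1: {T} ∪ {A} = {A,T} (union, +1)
BS@2: {T} ∪ {C} = {C,T} (union, +1)
NT@2: {T} ∪ {G} = {G,T} (union, +1)
BNST@2: {C,T} ∩ {G,T} = {T} (intersection, +0)
BS@3: {T} ∪ {C} = {C,T} (union, +1)
NT@3: {T} ∪ {G} = {G,T} (union, +1)
BNST@3: {C,T} ∩ {G,T} = {T} (intersection, +0)
BS@4: {T} ∪ {G} = {G,T} (union, +1)
NT@4: {A} ∪ {G} = {A,G} (union, +1)
BNST@4: {G,T} ∩ {A,G} = {G} (intersection, +0)
BS@5: {G} ∪ {T} = {G,T} (union, +1)
NT@5: {A} ∪ {C} = {A,C} (union, +1)
BNST@5: {G,T} ∪ {A,C} = {A,C,G,T} (union, +1)
BS@6: {A} ∪ {T} = {A,T} (union, +1)
NT@6: {G} ∪ {C} = {C,G} (union, +1)
BNST@6: {A,T} ∪ {C,G} = {A,C,G,T} (union, +1)
BS@7: {C} ∪ {T} = {C,T} (union, +1)
NT@7: {G} ∪ {C} = {C,G} (union, +1)
BNST@7: {C,T} ∩ {C,G} = {C} (intersection, +0)
per-site changes: [2, 1, 2, 2, 2, 3, 3, 2]; total = 17

A,C,G,T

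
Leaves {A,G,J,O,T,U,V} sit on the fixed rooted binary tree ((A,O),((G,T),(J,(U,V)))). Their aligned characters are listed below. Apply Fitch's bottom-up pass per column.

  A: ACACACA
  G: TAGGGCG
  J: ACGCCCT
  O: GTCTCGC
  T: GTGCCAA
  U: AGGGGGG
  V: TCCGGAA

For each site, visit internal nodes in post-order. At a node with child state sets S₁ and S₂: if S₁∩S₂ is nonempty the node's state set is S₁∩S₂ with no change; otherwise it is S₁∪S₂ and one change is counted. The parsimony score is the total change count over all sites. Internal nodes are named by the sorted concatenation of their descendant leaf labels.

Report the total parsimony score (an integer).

AO@0: {A} ∪ {G} = {A,G} (union, +1)
GT@0: {T} ∪ {G} = {G,T} (union, +1)
UV@0: {A} ∪ {T} = {A,T} (union, +1)
JUV@0: {A} ∩ {A,T} = {A} (intersection, +0)
GJTUV@0: {G,T} ∪ {A} = {A,G,T} (union, +1)
AGJOTUV@0: {A,G} ∩ {A,G,T} = {A,G} (intersection, +0)
AO@1: {C} ∪ {T} = {C,T} (union, +1)
GT@1: {A} ∪ {T} = {A,T} (union, +1)
UV@1: {G} ∪ {C} = {C,G} (union, +1)
JUV@1: {C} ∩ {C,G} = {C} (intersection, +0)
GJTUV@1: {A,T} ∪ {C} = {A,C,T} (union, +1)
AGJOTUV@1: {C,T} ∩ {A,C,T} = {C,T} (intersection, +0)
AO@2: {A} ∪ {C} = {A,C} (union, +1)
GT@2: {G} ∩ {G} = {G} (intersection, +0)
UV@2: {G} ∪ {C} = {C,G} (union, +1)
JUV@2: {G} ∩ {C,G} = {G} (intersection, +0)
GJTUV@2: {G} ∩ {G} = {G} (intersection, +0)
AGJOTUV@2: {A,C} ∪ {G} = {A,C,G} (union, +1)
AO@3: {C} ∪ {T} = {C,T} (union, +1)
GT@3: {G} ∪ {C} = {C,G} (union, +1)
UV@3: {G} ∩ {G} = {G} (intersection, +0)
JUV@3: {C} ∪ {G} = {C,G} (union, +1)
GJTUV@3: {C,G} ∩ {C,G} = {C,G} (intersection, +0)
AGJOTUV@3: {C,T} ∩ {C,G} = {C} (intersection, +0)
AO@4: {A} ∪ {C} = {A,C} (union, +1)
GT@4: {G} ∪ {C} = {C,G} (union, +1)
UV@4: {G} ∩ {G} = {G} (intersection, +0)
JUV@4: {C} ∪ {G} = {C,G} (union, +1)
GJTUV@4: {C,G} ∩ {C,G} = {C,G} (intersection, +0)
AGJOTUV@4: {A,C} ∩ {C,G} = {C} (intersection, +0)
AO@5: {C} ∪ {G} = {C,G} (union, +1)
GT@5: {C} ∪ {A} = {A,C} (union, +1)
UV@5: {G} ∪ {A} = {A,G} (union, +1)
JUV@5: {C} ∪ {A,G} = {A,C,G} (union, +1)
GJTUV@5: {A,C} ∩ {A,C,G} = {A,C} (intersection, +0)
AGJOTUV@5: {C,G} ∩ {A,C} = {C} (intersection, +0)
AO@6: {A} ∪ {C} = {A,C} (union, +1)
GT@6: {G} ∪ {A} = {A,G} (union, +1)
UV@6: {G} ∪ {A} = {A,G} (union, +1)
JUV@6: {T} ∪ {A,G} = {A,G,T} (union, +1)
GJTUV@6: {A,G} ∩ {A,G,T} = {A,G} (intersection, +0)
AGJOTUV@6: {A,C} ∩ {A,G} = {A} (intersection, +0)
per-site changes: [4, 4, 3, 3, 3, 4, 4]; total = 25

25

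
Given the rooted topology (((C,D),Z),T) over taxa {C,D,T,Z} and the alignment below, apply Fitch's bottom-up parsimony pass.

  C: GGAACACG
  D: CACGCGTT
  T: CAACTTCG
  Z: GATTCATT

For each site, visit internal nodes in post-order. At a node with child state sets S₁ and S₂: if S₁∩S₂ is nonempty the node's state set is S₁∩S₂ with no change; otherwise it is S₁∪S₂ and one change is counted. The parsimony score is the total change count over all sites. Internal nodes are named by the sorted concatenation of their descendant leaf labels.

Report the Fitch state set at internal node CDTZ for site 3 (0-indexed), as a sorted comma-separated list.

A,C,G,T

site 0, node CD: C={G} ∪ D={C} → {C,G} (+1)
site 0, node CDZ: CD={C,G} ∩ Z={G} → {G} (+0)
site 0, node CDTZ: CDZ={G} ∪ T={C} → {C,G} (+1)
site 1, node CD: C={G} ∪ D={A} → {A,G} (+1)
site 1, node CDZ: CD={A,G} ∩ Z={A} → {A} (+0)
site 1, node CDTZ: CDZ={A} ∩ T={A} → {A} (+0)
site 2, node CD: C={A} ∪ D={C} → {A,C} (+1)
site 2, node CDZ: CD={A,C} ∪ Z={T} → {A,C,T} (+1)
site 2, node CDTZ: CDZ={A,C,T} ∩ T={A} → {A} (+0)
site 3, node CD: C={A} ∪ D={G} → {A,G} (+1)
site 3, node CDZ: CD={A,G} ∪ Z={T} → {A,G,T} (+1)
site 3, node CDTZ: CDZ={A,G,T} ∪ T={C} → {A,C,G,T} (+1)
site 4, node CD: C={C} ∩ D={C} → {C} (+0)
site 4, node CDZ: CD={C} ∩ Z={C} → {C} (+0)
site 4, node CDTZ: CDZ={C} ∪ T={T} → {C,T} (+1)
site 5, node CD: C={A} ∪ D={G} → {A,G} (+1)
site 5, node CDZ: CD={A,G} ∩ Z={A} → {A} (+0)
site 5, node CDTZ: CDZ={A} ∪ T={T} → {A,T} (+1)
site 6, node CD: C={C} ∪ D={T} → {C,T} (+1)
site 6, node CDZ: CD={C,T} ∩ Z={T} → {T} (+0)
site 6, node CDTZ: CDZ={T} ∪ T={C} → {C,T} (+1)
site 7, node CD: C={G} ∪ D={T} → {G,T} (+1)
site 7, node CDZ: CD={G,T} ∩ Z={T} → {T} (+0)
site 7, node CDTZ: CDZ={T} ∪ T={G} → {G,T} (+1)
per-site changes: [2, 1, 2, 3, 1, 2, 2, 2]; total = 15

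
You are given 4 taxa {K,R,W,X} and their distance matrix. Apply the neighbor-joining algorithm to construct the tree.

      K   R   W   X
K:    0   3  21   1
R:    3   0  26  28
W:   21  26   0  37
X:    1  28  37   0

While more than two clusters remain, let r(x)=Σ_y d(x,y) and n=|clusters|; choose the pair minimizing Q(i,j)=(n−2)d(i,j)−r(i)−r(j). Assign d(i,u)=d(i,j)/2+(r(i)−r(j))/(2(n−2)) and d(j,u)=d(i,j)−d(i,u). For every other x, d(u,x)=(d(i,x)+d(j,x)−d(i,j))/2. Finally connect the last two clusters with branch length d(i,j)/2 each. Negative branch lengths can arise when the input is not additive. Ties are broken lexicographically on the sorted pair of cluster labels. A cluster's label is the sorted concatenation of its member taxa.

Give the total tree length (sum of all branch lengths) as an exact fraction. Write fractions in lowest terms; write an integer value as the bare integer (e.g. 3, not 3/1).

iteration 1: select K,X (d=1, Q=-89); attach at lengths (-39/4, 43/4); label the merged cluster KX
  updated: d(KX,R)=15, d(KX,W)=57/2
iteration 2: select KX,R (d=15, Q=-139/2); attach at lengths (35/4, 25/4); label the merged cluster KRX
  updated: d(KRX,W)=79/4
iteration 3: select KRX,W (d=79/4); attach at lengths (79/8, 79/8); label the merged cluster KRWX
final tree: (((K:-39/4,X:43/4):35/4,R:25/4):79/8,W:79/8)
total length: 143/4

143/4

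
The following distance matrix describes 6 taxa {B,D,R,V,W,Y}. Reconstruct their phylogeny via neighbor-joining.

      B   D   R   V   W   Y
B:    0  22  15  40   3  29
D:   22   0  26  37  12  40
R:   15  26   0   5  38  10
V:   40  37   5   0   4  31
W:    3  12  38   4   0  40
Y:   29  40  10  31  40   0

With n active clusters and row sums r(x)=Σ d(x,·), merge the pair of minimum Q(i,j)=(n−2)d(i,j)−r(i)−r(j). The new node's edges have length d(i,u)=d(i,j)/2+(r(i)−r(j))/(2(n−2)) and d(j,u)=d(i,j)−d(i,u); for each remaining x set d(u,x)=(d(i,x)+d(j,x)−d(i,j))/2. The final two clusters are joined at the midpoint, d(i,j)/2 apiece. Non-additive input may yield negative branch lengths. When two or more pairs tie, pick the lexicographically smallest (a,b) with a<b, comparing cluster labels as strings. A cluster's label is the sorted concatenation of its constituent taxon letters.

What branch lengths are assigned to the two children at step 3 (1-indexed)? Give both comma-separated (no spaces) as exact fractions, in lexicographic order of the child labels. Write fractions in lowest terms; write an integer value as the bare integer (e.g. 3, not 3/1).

51/8,-27/8

step 1: merge (R,Y) at d=10, Q=-204; branch lengths R→-2, Y→12; new cluster RY
  updated: d(B,RY)=17, d(D,RY)=28, d(RY,V)=13, d(RY,W)=34
step 2: merge (RY,V) at d=13, Q=-147; branch lengths RY→37/6, V→41/6; new cluster RVY
  updated: d(B,RVY)=22, d(D,RVY)=26, d(RVY,W)=25/2
step 3: merge (B,W) at d=3, Q=-137/2; branch lengths B→51/8, W→-27/8; new cluster BW
  updated: d(BW,D)=31/2, d(BW,RVY)=63/4
step 4: merge (BW,D) at d=31/2, Q=-229/4; branch lengths BW→21/8, D→103/8; new cluster BDW
  updated: d(BDW,RVY)=105/8
step 5: merge (BDW,RVY) at d=105/8; branch lengths BDW→105/16, RVY→105/16; new cluster BDRVWY
final tree: (((B:51/8,W:-27/8):21/8,D:103/8):105/16,((R:-2,Y:12):37/6,V:41/6):105/16)
total length: 437/8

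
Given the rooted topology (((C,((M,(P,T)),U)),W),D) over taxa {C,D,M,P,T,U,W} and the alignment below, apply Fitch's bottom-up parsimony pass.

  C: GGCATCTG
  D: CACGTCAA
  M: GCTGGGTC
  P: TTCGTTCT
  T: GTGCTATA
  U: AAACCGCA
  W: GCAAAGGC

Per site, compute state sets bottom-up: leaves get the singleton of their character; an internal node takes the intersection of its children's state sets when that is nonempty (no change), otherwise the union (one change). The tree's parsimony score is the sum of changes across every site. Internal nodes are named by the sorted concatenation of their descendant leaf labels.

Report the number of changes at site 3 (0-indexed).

4

site 0, node PT: P={T} ∪ T={G} → {G,T} (+1)
site 0, node MPT: M={G} ∩ PT={G,T} → {G} (+0)
site 0, node MPTU: MPT={G} ∪ U={A} → {A,G} (+1)
site 0, node CMPTU: C={G} ∩ MPTU={A,G} → {G} (+0)
site 0, node CMPTUW: CMPTU={G} ∩ W={G} → {G} (+0)
site 0, node CDMPTUW: CMPTUW={G} ∪ D={C} → {C,G} (+1)
site 1, node PT: P={T} ∩ T={T} → {T} (+0)
site 1, node MPT: M={C} ∪ PT={T} → {C,T} (+1)
site 1, node MPTU: MPT={C,T} ∪ U={A} → {A,C,T} (+1)
site 1, node CMPTU: C={G} ∪ MPTU={A,C,T} → {A,C,G,T} (+1)
site 1, node CMPTUW: CMPTU={A,C,G,T} ∩ W={C} → {C} (+0)
site 1, node CDMPTUW: CMPTUW={C} ∪ D={A} → {A,C} (+1)
site 2, node PT: P={C} ∪ T={G} → {C,G} (+1)
site 2, node MPT: M={T} ∪ PT={C,G} → {C,G,T} (+1)
site 2, node MPTU: MPT={C,G,T} ∪ U={A} → {A,C,G,T} (+1)
site 2, node CMPTU: C={C} ∩ MPTU={A,C,G,T} → {C} (+0)
site 2, node CMPTUW: CMPTU={C} ∪ W={A} → {A,C} (+1)
site 2, node CDMPTUW: CMPTUW={A,C} ∩ D={C} → {C} (+0)
site 3, node PT: P={G} ∪ T={C} → {C,G} (+1)
site 3, node MPT: M={G} ∩ PT={C,G} → {G} (+0)
site 3, node MPTU: MPT={G} ∪ U={C} → {C,G} (+1)
site 3, node CMPTU: C={A} ∪ MPTU={C,G} → {A,C,G} (+1)
site 3, node CMPTUW: CMPTU={A,C,G} ∩ W={A} → {A} (+0)
site 3, node CDMPTUW: CMPTUW={A} ∪ D={G} → {A,G} (+1)
site 4, node PT: P={T} ∩ T={T} → {T} (+0)
site 4, node MPT: M={G} ∪ PT={T} → {G,T} (+1)
site 4, node MPTU: MPT={G,T} ∪ U={C} → {C,G,T} (+1)
site 4, node CMPTU: C={T} ∩ MPTU={C,G,T} → {T} (+0)
site 4, node CMPTUW: CMPTU={T} ∪ W={A} → {A,T} (+1)
site 4, node CDMPTUW: CMPTUW={A,T} ∩ D={T} → {T} (+0)
site 5, node PT: P={T} ∪ T={A} → {A,T} (+1)
site 5, node MPT: M={G} ∪ PT={A,T} → {A,G,T} (+1)
site 5, node MPTU: MPT={A,G,T} ∩ U={G} → {G} (+0)
site 5, node CMPTU: C={C} ∪ MPTU={G} → {C,G} (+1)
site 5, node CMPTUW: CMPTU={C,G} ∩ W={G} → {G} (+0)
site 5, node CDMPTUW: CMPTUW={G} ∪ D={C} → {C,G} (+1)
site 6, node PT: P={C} ∪ T={T} → {C,T} (+1)
site 6, node MPT: M={T} ∩ PT={C,T} → {T} (+0)
site 6, node MPTU: MPT={T} ∪ U={C} → {C,T} (+1)
site 6, node CMPTU: C={T} ∩ MPTU={C,T} → {T} (+0)
site 6, node CMPTUW: CMPTU={T} ∪ W={G} → {G,T} (+1)
site 6, node CDMPTUW: CMPTUW={G,T} ∪ D={A} → {A,G,T} (+1)
site 7, node PT: P={T} ∪ T={A} → {A,T} (+1)
site 7, node MPT: M={C} ∪ PT={A,T} → {A,C,T} (+1)
site 7, node MPTU: MPT={A,C,T} ∩ U={A} → {A} (+0)
site 7, node CMPTU: C={G} ∪ MPTU={A} → {A,G} (+1)
site 7, node CMPTUW: CMPTU={A,G} ∪ W={C} → {A,C,G} (+1)
site 7, node CDMPTUW: CMPTUW={A,C,G} ∩ D={A} → {A} (+0)
per-site changes: [3, 4, 4, 4, 3, 4, 4, 4]; total = 30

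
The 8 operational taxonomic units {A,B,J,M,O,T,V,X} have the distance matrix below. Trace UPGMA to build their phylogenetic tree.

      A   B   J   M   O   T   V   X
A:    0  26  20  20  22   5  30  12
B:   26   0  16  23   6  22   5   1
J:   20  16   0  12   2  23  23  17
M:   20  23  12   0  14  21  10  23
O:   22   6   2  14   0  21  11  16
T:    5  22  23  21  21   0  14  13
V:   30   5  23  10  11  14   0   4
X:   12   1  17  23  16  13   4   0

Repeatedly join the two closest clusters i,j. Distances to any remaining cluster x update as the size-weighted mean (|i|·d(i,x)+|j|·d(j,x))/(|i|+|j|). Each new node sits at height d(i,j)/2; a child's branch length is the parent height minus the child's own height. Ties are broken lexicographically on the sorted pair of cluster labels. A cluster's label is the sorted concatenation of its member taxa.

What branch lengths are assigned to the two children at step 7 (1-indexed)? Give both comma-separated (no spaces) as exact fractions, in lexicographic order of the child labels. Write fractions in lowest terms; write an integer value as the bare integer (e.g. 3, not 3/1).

iteration 1: select B,X (d=1); attach at lengths (1/2, 1/2); label the merged cluster BX
  updated: d(A,BX)=19, d(BX,J)=33/2, d(BX,M)=23, d(BX,O)=11, d(BX,T)=35/2, d(BX,V)=9/2
iteration 2: select J,O (d=2); attach at lengths (1, 1); label the merged cluster JO
  updated: d(A,JO)=21, d(BX,JO)=55/4, d(JO,M)=13, d(JO,T)=22, d(JO,V)=17
iteration 3: select BX,V (d=9/2); attach at lengths (7/4, 9/4); label the merged cluster BVX
  updated: d(A,BVX)=68/3, d(BVX,JO)=89/6, d(BVX,M)=56/3, d(BVX,T)=49/3
iteration 4: select A,T (d=5); attach at lengths (5/2, 5/2); label the merged cluster AT
  updated: d(AT,BVX)=39/2, d(AT,JO)=43/2, d(AT,M)=41/2
iteration 5: select JO,M (d=13); attach at lengths (11/2, 13/2); label the merged cluster JMO
  updated: d(AT,JMO)=127/6, d(BVX,JMO)=145/9
iteration 6: select BVX,JMO (d=145/9); attach at lengths (209/36, 14/9); label the merged cluster BJMOVX
  updated: d(AT,BJMOVX)=61/3
iteration 7: select AT,BJMOVX (d=61/3); attach at lengths (23/3, 19/9); label the merged cluster ABJMOTVX
final tree: ((A:5/2,T:5/2):23/3,(((B:1/2,X:1/2):7/4,V:9/4):209/36,((J:1,O:1):11/2,M:13/2):14/9):19/9)
total length: 1481/36

23/3,19/9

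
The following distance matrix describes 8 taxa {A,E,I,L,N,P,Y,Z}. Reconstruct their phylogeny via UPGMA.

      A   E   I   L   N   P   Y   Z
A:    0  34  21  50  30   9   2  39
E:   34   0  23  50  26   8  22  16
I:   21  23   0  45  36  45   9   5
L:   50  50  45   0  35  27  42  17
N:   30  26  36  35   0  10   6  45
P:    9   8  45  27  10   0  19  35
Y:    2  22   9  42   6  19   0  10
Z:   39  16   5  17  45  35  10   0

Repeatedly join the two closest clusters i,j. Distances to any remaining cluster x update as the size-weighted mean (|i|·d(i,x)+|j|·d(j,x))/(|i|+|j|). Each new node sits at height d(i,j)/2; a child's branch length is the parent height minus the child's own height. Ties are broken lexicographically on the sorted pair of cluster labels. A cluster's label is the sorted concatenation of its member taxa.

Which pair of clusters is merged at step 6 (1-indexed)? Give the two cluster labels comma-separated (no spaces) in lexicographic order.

step 1: merge (A,Y) at d=2; branch lengths A→1, Y→1; new cluster AY
  updated: d(AY,E)=28, d(AY,I)=15, d(AY,L)=46, d(AY,N)=18, d(AY,P)=14, d(AY,Z)=49/2
step 2: merge (I,Z) at d=5; branch lengths I→5/2, Z→5/2; new cluster IZ
  updated: d(AY,IZ)=79/4, d(E,IZ)=39/2, d(IZ,L)=31, d(IZ,N)=81/2, d(IZ,P)=40
step 3: merge (E,P) at d=8; branch lengths E→4, P→4; new cluster EP
  updated: d(AY,EP)=21, d(EP,IZ)=119/4, d(EP,L)=77/2, d(EP,N)=18
step 4: merge (AY,N) at d=18; branch lengths AY→8, N→9; new cluster ANY
  updated: d(ANY,EP)=20, d(ANY,IZ)=80/3, d(ANY,L)=127/3
step 5: merge (ANY,EP) at d=20; branch lengths ANY→1, EP→6; new cluster AENPY
  updated: d(AENPY,IZ)=279/10, d(AENPY,L)=204/5
step 6: merge (AENPY,IZ) at d=279/10; branch lengths AENPY→79/20, IZ→229/20; new cluster AEINPYZ
  updated: d(AEINPYZ,L)=38
step 7: merge (AEINPYZ,L) at d=38; branch lengths AEINPYZ→101/20, L→19; new cluster AEILNPYZ
final tree: (((((A:1,Y:1):8,N:9):1,(E:4,P:4):6):79/20,(I:5/2,Z:5/2):229/20):101/20,L:19)
total length: 1569/20

AENPY,IZ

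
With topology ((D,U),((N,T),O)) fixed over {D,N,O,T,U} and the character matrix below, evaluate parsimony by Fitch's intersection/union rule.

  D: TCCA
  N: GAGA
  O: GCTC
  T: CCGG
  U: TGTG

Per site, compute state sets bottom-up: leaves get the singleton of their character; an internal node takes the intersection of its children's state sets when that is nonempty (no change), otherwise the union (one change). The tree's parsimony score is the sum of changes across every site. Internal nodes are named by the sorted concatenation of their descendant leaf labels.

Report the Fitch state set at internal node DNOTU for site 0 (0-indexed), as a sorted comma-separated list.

DU@0: {T} ∩ {T} = {T} (intersection, +0)
NT@0: {G} ∪ {C} = {C,G} (union, +1)
NOT@0: {C,G} ∩ {G} = {G} (intersection, +0)
DNOTU@0: {T} ∪ {G} = {G,T} (union, +1)
DU@1: {C} ∪ {G} = {C,G} (union, +1)
NT@1: {A} ∪ {C} = {A,C} (union, +1)
NOT@1: {A,C} ∩ {C} = {C} (intersection, +0)
DNOTU@1: {C,G} ∩ {C} = {C} (intersection, +0)
DU@2: {C} ∪ {T} = {C,T} (union, +1)
NT@2: {G} ∩ {G} = {G} (intersection, +0)
NOT@2: {G} ∪ {T} = {G,T} (union, +1)
DNOTU@2: {C,T} ∩ {G,T} = {T} (intersection, +0)
DU@3: {A} ∪ {G} = {A,G} (union, +1)
NT@3: {A} ∪ {G} = {A,G} (union, +1)
NOT@3: {A,G} ∪ {C} = {A,C,G} (union, +1)
DNOTU@3: {A,G} ∩ {A,C,G} = {A,G} (intersection, +0)
per-site changes: [2, 2, 2, 3]; total = 9

G,T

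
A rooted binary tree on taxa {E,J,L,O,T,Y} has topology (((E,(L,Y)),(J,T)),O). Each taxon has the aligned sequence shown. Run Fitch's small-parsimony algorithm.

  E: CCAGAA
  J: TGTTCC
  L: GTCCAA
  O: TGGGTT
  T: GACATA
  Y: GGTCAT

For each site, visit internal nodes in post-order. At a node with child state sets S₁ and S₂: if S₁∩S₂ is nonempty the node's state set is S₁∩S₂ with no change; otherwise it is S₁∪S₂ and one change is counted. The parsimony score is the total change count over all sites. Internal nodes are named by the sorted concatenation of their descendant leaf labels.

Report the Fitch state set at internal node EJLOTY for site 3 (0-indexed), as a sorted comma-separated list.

G

LY@0: {G} ∩ {G} = {G} (intersection, +0)
ELY@0: {C} ∪ {G} = {C,G} (union, +1)
JT@0: {T} ∪ {G} = {G,T} (union, +1)
EJLTY@0: {C,G} ∩ {G,T} = {G} (intersection, +0)
EJLOTY@0: {G} ∪ {T} = {G,T} (union, +1)
LY@1: {T} ∪ {G} = {G,T} (union, +1)
ELY@1: {C} ∪ {G,T} = {C,G,T} (union, +1)
JT@1: {G} ∪ {A} = {A,G} (union, +1)
EJLTY@1: {C,G,T} ∩ {A,G} = {G} (intersection, +0)
EJLOTY@1: {G} ∩ {G} = {G} (intersection, +0)
LY@2: {C} ∪ {T} = {C,T} (union, +1)
ELY@2: {A} ∪ {C,T} = {A,C,T} (union, +1)
JT@2: {T} ∪ {C} = {C,T} (union, +1)
EJLTY@2: {A,C,T} ∩ {C,T} = {C,T} (intersection, +0)
EJLOTY@2: {C,T} ∪ {G} = {C,G,T} (union, +1)
LY@3: {C} ∩ {C} = {C} (intersection, +0)
ELY@3: {G} ∪ {C} = {C,G} (union, +1)
JT@3: {T} ∪ {A} = {A,T} (union, +1)
EJLTY@3: {C,G} ∪ {A,T} = {A,C,G,T} (union, +1)
EJLOTY@3: {A,C,G,T} ∩ {G} = {G} (intersection, +0)
LY@4: {A} ∩ {A} = {A} (intersection, +0)
ELY@4: {A} ∩ {A} = {A} (intersection, +0)
JT@4: {C} ∪ {T} = {C,T} (union, +1)
EJLTY@4: {A} ∪ {C,T} = {A,C,T} (union, +1)
EJLOTY@4: {A,C,T} ∩ {T} = {T} (intersection, +0)
LY@5: {A} ∪ {T} = {A,T} (union, +1)
ELY@5: {A} ∩ {A,T} = {A} (intersection, +0)
JT@5: {C} ∪ {A} = {A,C} (union, +1)
EJLTY@5: {A} ∩ {A,C} = {A} (intersection, +0)
EJLOTY@5: {A} ∪ {T} = {A,T} (union, +1)
per-site changes: [3, 3, 4, 3, 2, 3]; total = 18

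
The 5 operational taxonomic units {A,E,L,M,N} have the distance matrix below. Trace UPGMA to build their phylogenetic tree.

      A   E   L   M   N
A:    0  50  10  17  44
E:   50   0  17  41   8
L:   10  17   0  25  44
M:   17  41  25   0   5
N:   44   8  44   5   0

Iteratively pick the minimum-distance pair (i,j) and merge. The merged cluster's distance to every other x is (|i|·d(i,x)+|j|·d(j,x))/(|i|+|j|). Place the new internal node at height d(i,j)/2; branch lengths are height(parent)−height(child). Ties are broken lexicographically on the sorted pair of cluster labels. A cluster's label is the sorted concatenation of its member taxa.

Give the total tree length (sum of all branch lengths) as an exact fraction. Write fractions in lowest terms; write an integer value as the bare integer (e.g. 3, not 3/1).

631/12

iteration 1: select M,N (d=5); attach at lengths (5/2, 5/2); label the merged cluster MN
  updated: d(A,MN)=61/2, d(E,MN)=49/2, d(L,MN)=69/2
iteration 2: select A,L (d=10); attach at lengths (5, 5); label the merged cluster AL
  updated: d(AL,E)=67/2, d(AL,MN)=65/2
iteration 3: select E,MN (d=49/2); attach at lengths (49/4, 39/4); label the merged cluster EMN
  updated: d(AL,EMN)=197/6
iteration 4: select AL,EMN (d=197/6); attach at lengths (137/12, 25/6); label the merged cluster AELMN
final tree: ((A:5,L:5):137/12,(E:49/4,(M:5/2,N:5/2):39/4):25/6)
total length: 631/12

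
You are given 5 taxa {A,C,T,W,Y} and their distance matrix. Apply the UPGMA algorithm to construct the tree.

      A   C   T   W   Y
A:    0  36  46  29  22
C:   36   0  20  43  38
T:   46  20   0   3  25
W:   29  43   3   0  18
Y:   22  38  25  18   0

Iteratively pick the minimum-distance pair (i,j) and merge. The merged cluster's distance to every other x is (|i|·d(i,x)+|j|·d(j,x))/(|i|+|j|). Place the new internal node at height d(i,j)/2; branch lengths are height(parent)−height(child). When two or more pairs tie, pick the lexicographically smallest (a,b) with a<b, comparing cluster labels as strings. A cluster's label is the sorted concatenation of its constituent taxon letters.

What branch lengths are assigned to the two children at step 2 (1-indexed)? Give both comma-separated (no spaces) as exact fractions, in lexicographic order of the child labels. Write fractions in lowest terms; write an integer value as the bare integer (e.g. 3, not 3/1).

step 1: merge (T,W) at d=3; branch lengths T→3/2, W→3/2; new cluster TW
  updated: d(A,TW)=75/2, d(C,TW)=63/2, d(TW,Y)=43/2
step 2: merge (TW,Y) at d=43/2; branch lengths TW→37/4, Y→43/4; new cluster TWY
  updated: d(A,TWY)=97/3, d(C,TWY)=101/3
step 3: merge (A,TWY) at d=97/3; branch lengths A→97/6, TWY→65/12; new cluster ATWY
  updated: d(ATWY,C)=137/4
step 4: merge (ATWY,C) at d=137/4; branch lengths ATWY→23/24, C→137/8; new cluster ACTWY
final tree: ((A:97/6,((T:3/2,W:3/2):37/4,Y:43/4):65/12):23/24,C:137/8)
total length: 188/3

37/4,43/4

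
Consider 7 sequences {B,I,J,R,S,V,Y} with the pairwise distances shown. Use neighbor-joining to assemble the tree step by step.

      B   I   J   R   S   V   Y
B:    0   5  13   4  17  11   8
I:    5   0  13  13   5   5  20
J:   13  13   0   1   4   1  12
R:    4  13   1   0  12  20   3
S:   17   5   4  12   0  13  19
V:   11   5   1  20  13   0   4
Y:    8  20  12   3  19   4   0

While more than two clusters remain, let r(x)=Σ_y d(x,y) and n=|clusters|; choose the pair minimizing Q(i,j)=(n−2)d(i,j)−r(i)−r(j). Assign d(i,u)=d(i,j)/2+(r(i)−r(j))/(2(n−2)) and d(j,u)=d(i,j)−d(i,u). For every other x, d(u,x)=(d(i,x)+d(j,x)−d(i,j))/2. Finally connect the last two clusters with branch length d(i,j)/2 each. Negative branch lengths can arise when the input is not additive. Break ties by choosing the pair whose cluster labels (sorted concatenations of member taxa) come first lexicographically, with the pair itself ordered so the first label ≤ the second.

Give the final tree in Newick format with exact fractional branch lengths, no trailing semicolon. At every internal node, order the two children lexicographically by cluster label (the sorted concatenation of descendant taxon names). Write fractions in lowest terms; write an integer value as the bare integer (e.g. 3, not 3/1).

(((B:39/16,((I:8/5,S:17/5):95/24,(J:-11/16,V:27/16):43/24):75/16):33/16,R:-1/16):49/32,Y:49/32)

1. join I+S (d=5, Q=-106) ⇒ IS; edges |I|=8/5, |S|=17/5
  updated: d(B,IS)=17/2, d(IS,J)=6, d(IS,R)=10, d(IS,V)=13/2, d(IS,Y)=17
2. join J+V (d=1, Q=-143/2) ⇒ JV; edges |J|=-11/16, |V|=27/16
  updated: d(B,JV)=23/2, d(IS,JV)=23/4, d(JV,R)=10, d(JV,Y)=15/2
3. join IS+JV (d=23/4, Q=-235/4) ⇒ IJSV; edges |IS|=95/24, |JV|=43/24
  updated: d(B,IJSV)=57/8, d(IJSV,R)=57/8, d(IJSV,Y)=75/8
4. join B+IJSV (d=57/8, Q=-57/2) ⇒ BIJSV; edges |B|=39/16, |IJSV|=75/16
  updated: d(BIJSV,R)=2, d(BIJSV,Y)=41/8
5. join BIJSV+R (d=2, Q=-81/8) ⇒ BIJRSV; edges |BIJSV|=33/16, |R|=-1/16
  updated: d(BIJRSV,Y)=49/16
6. join BIJRSV+Y (d=49/16) ⇒ BIJRSVY; edges |BIJRSV|=49/32, |Y|=49/32
final tree: (((B:39/16,((I:8/5,S:17/5):95/24,(J:-11/16,V:27/16):43/24):75/16):33/16,R:-1/16):49/32,Y:49/32)
total length: 383/16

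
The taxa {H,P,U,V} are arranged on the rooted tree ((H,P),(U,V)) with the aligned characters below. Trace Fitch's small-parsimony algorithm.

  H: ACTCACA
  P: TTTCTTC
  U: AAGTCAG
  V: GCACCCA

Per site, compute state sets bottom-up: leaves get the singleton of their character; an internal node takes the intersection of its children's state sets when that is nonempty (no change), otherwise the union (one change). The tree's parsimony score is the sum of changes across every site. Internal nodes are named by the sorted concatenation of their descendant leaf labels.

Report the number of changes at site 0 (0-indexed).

2

site 0, node HP: H={A} ∪ P={T} → {A,T} (+1)
site 0, node UV: U={A} ∪ V={G} → {A,G} (+1)
site 0, node HPUV: HP={A,T} ∩ UV={A,G} → {A} (+0)
site 1, node HP: H={C} ∪ P={T} → {C,T} (+1)
site 1, node UV: U={A} ∪ V={C} → {A,C} (+1)
site 1, node HPUV: HP={C,T} ∩ UV={A,C} → {C} (+0)
site 2, node HP: H={T} ∩ P={T} → {T} (+0)
site 2, node UV: U={G} ∪ V={A} → {A,G} (+1)
site 2, node HPUV: HP={T} ∪ UV={A,G} → {A,G,T} (+1)
site 3, node HP: H={C} ∩ P={C} → {C} (+0)
site 3, node UV: U={T} ∪ V={C} → {C,T} (+1)
site 3, node HPUV: HP={C} ∩ UV={C,T} → {C} (+0)
site 4, node HP: H={A} ∪ P={T} → {A,T} (+1)
site 4, node UV: U={C} ∩ V={C} → {C} (+0)
site 4, node HPUV: HP={A,T} ∪ UV={C} → {A,C,T} (+1)
site 5, node HP: H={C} ∪ P={T} → {C,T} (+1)
site 5, node UV: U={A} ∪ V={C} → {A,C} (+1)
site 5, node HPUV: HP={C,T} ∩ UV={A,C} → {C} (+0)
site 6, node HP: H={A} ∪ P={C} → {A,C} (+1)
site 6, node UV: U={G} ∪ V={A} → {A,G} (+1)
site 6, node HPUV: HP={A,C} ∩ UV={A,G} → {A} (+0)
per-site changes: [2, 2, 2, 1, 2, 2, 2]; total = 13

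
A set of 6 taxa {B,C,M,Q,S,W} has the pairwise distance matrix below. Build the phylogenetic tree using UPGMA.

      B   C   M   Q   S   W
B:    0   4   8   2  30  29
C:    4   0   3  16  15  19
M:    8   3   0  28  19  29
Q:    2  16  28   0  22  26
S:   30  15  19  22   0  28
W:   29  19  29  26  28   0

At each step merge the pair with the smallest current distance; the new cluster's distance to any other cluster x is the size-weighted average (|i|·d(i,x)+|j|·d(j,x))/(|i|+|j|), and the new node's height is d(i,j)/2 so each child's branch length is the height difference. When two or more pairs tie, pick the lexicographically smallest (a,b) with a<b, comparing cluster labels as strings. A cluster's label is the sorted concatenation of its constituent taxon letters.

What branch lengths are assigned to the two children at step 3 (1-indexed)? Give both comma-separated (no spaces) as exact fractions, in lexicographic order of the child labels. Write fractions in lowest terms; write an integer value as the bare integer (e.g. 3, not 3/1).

1. join B+Q (d=2) ⇒ BQ; edges |B|=1, |Q|=1
  updated: d(BQ,C)=10, d(BQ,M)=18, d(BQ,S)=26, d(BQ,W)=55/2
2. join C+M (d=3) ⇒ CM; edges |C|=3/2, |M|=3/2
  updated: d(BQ,CM)=14, d(CM,S)=17, d(CM,W)=24
3. join BQ+CM (d=14) ⇒ BCMQ; edges |BQ|=6, |CM|=11/2
  updated: d(BCMQ,S)=43/2, d(BCMQ,W)=103/4
4. join BCMQ+S (d=43/2) ⇒ BCMQS; edges |BCMQ|=15/4, |S|=43/4
  updated: d(BCMQS,W)=131/5
5. join BCMQS+W (d=131/5) ⇒ BCMQSW; edges |BCMQS|=47/20, |W|=131/10
final tree: ((((B:1,Q:1):6,(C:3/2,M:3/2):11/2):15/4,S:43/4):47/20,W:131/10)
total length: 929/20

6,11/2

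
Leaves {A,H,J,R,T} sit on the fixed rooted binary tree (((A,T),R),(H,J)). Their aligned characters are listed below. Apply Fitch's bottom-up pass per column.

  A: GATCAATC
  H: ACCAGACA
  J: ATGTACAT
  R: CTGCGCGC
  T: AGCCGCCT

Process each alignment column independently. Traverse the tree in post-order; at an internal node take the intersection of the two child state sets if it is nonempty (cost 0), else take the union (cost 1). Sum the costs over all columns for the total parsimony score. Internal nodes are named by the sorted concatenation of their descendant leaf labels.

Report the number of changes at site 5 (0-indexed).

2

AT@0: {G} ∪ {A} = {A,G} (union, +1)
ART@0: {A,G} ∪ {C} = {A,C,G} (union, +1)
HJ@0: {A} ∩ {A} = {A} (intersection, +0)
AHJRT@0: {A,C,G} ∩ {A} = {A} (intersection, +0)
AT@1: {A} ∪ {G} = {A,G} (union, +1)
ART@1: {A,G} ∪ {T} = {A,G,T} (union, +1)
HJ@1: {C} ∪ {T} = {C,T} (union, +1)
AHJRT@1: {A,G,T} ∩ {C,T} = {T} (intersection, +0)
AT@2: {T} ∪ {C} = {C,T} (union, +1)
ART@2: {C,T} ∪ {G} = {C,G,T} (union, +1)
HJ@2: {C} ∪ {G} = {C,G} (union, +1)
AHJRT@2: {C,G,T} ∩ {C,G} = {C,G} (intersection, +0)
AT@3: {C} ∩ {C} = {C} (intersection, +0)
ART@3: {C} ∩ {C} = {C} (intersection, +0)
HJ@3: {A} ∪ {T} = {A,T} (union, +1)
AHJRT@3: {C} ∪ {A,T} = {A,C,T} (union, +1)
AT@4: {A} ∪ {G} = {A,G} (union, +1)
ART@4: {A,G} ∩ {G} = {G} (intersection, +0)
HJ@4: {G} ∪ {A} = {A,G} (union, +1)
AHJRT@4: {G} ∩ {A,G} = {G} (intersection, +0)
AT@5: {A} ∪ {C} = {A,C} (union, +1)
ART@5: {A,C} ∩ {C} = {C} (intersection, +0)
HJ@5: {A} ∪ {C} = {A,C} (union, +1)
AHJRT@5: {C} ∩ {A,C} = {C} (intersection, +0)
AT@6: {T} ∪ {C} = {C,T} (union, +1)
ART@6: {C,T} ∪ {G} = {C,G,T} (union, +1)
HJ@6: {C} ∪ {A} = {A,C} (union, +1)
AHJRT@6: {C,G,T} ∩ {A,C} = {C} (intersection, +0)
AT@7: {C} ∪ {T} = {C,T} (union, +1)
ART@7: {C,T} ∩ {C} = {C} (intersection, +0)
HJ@7: {A} ∪ {T} = {A,T} (union, +1)
AHJRT@7: {C} ∪ {A,T} = {A,C,T} (union, +1)
per-site changes: [2, 3, 3, 2, 2, 2, 3, 3]; total = 20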